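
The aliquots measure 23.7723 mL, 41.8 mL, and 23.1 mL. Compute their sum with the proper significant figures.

23.7723 mL + 41.8 mL + 23.1 mL = 88.6723 mL.
Addition/subtraction keeps the fewest decimal places: 23.7723 → 4 decimal places, 41.8 → 1 decimal place, 23.1 → 1 decimal place; limit is 1.
Rounded to 1 decimal place: 88.7 mL.

88.7 mL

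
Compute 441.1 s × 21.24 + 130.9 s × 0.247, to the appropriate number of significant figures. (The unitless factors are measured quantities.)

9401 s

441.1 × 21.24 = 9368.964 → 9369 s (4 s.f., last digit at the 10^0 place).
130.9 × 0.247 = 32.3323 → 32.3 s (3 s.f., last digit at the 10^-1 place).
Sum: 9401.2963 s; keep the coarser place, 10^0.
Result: 9401 s.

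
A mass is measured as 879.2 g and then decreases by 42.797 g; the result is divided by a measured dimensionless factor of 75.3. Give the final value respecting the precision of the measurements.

11.1 g

879.2 g − 42.797 g = 836.403 g; the difference is limited to 1 decimal place (4 s.f.).
Carrying full precision, 836.403 ÷ 75.3 = 11.1076095618… g; 75.3 has 3 s.f., so the result keeps min(4, 3) = 3 s.f.
Rounded to 3 significant figures: 11.1 g.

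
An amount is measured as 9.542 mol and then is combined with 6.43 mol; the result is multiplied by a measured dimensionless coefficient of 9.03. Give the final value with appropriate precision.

9.542 mol + 6.43 mol = 15.972 mol; the sum is limited to 2 decimal places (4 s.f.).
Carrying full precision, 15.972 × 9.03 = 144.22716 mol; 9.03 has 3 s.f., so the result keeps min(4, 3) = 3 s.f.
Rounded to 3 significant figures: 144 mol.

144 mol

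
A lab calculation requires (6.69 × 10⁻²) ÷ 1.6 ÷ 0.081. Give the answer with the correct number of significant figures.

0.52

(6.69 × 10⁻²) ÷ 1.6 ÷ 0.081 = 0.516203703704…
Multiplication/division keeps the fewest significant figures: 6.69 × 10⁻² → 3 s.f., 1.6 → 2 s.f., 0.081 → 2 s.f.; limit is 2.
Rounded to 2 significant figures: 0.52.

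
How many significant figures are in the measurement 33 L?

2

33: every digit is nonzero and significant.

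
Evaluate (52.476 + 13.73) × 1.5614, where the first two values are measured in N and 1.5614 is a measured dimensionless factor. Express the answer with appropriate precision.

52.476 N + 13.73 N = 66.206 N; the sum is limited to 2 decimal places (4 s.f.).
Carrying full precision, 66.206 × 1.5614 = 103.3740484 N; 1.5614 has 5 s.f., so the result keeps min(4, 5) = 4 s.f.
Rounded to 4 significant figures: 103.4 N.

103.4 N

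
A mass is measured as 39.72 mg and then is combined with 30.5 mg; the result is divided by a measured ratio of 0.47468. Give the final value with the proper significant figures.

148 mg

39.72 mg + 30.5 mg = 70.22 mg; the sum is limited to 1 decimal place (3 s.f.).
Carrying full precision, 70.22 ÷ 0.47468 = 147.931237887… mg; 0.47468 has 5 s.f., so the result keeps min(3, 5) = 3 s.f.
Rounded to 3 significant figures: 148 mg.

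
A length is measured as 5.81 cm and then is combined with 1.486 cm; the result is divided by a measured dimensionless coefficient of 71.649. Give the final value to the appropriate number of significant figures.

5.81 cm + 1.486 cm = 7.296 cm; the sum is limited to 2 decimal places (3 s.f.).
Carrying full precision, 7.296 ÷ 71.649 = 0.101829753381… cm; 71.649 has 5 s.f., so the result keeps min(3, 5) = 3 s.f.
Rounded to 3 significant figures: 0.102 cm.

0.102 cm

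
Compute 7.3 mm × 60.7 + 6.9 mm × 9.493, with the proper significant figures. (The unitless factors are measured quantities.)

5.1 × 10² mm

7.3 × 60.7 = 443.11 → 4.4 × 10² mm (2 s.f., last digit at the 10^1 place).
6.9 × 9.493 = 65.5017 → 66 mm (2 s.f., last digit at the 10^0 place).
Sum: 508.6117 mm; keep the coarser place, 10^1.
Result: 5.1 × 10² mm.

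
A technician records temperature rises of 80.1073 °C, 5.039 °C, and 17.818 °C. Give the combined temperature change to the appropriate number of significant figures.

80.1073 °C + 5.039 °C + 17.818 °C = 102.9643 °C.
Addition/subtraction keeps the fewest decimal places: 80.1073 → 4 decimal places, 5.039 → 3 decimal places, 17.818 → 3 decimal places; limit is 3.
Rounded to 3 decimal places: 102.964 °C.

102.964 °C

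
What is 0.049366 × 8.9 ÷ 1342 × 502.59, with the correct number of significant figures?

0.16

0.049366 × 8.9 ÷ 1342 × 502.59 = 0.16454294759…
Multiplication/division keeps the fewest significant figures: 0.049366 → 5 s.f., 8.9 → 2 s.f., 1342 → 4 s.f., 502.59 → 5 s.f.; limit is 2.
Rounded to 2 significant figures: 0.16.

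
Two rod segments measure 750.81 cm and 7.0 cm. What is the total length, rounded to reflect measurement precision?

750.81 cm + 7.0 cm = 757.81 cm.
Addition/subtraction keeps the fewest decimal places: 750.81 → 2 decimal places, 7.0 → 1 decimal place; limit is 1.
Rounded to 1 decimal place: 7.578 × 10² cm.

7.578 × 10² cm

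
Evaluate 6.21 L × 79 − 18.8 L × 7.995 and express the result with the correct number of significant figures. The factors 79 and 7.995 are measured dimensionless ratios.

6.21 × 79 = 490.59 → 4.9 × 10^2 L (2 s.f., last digit at the 10^1 place).
18.8 × 7.995 = 150.306 → 150. L (3 s.f., last digit at the 10^0 place).
Difference: 340.284 L; keep the coarser place, 10^1.
Result: 3.4 × 10^2 L.

3.4 × 10^2 L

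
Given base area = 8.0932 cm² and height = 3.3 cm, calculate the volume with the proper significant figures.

volume = 8.0932 cm² × 3.3 cm = 26.70756 cm³.
8.0932 has 5 significant figures; 3.3 has 2.
Division/multiplication keeps the fewest: 2 significant figures.
Rounded: 27 cm³.

27 cm³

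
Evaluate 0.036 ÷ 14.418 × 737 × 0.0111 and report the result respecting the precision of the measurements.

0.020

0.036 ÷ 14.418 × 737 × 0.0111 = 0.0204262172285…
Multiplication/division keeps the fewest significant figures: 0.036 → 2 s.f., 14.418 → 5 s.f., 737 → 3 s.f., 0.0111 → 3 s.f.; limit is 2.
Rounded to 2 significant figures: 0.020.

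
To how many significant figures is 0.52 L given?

2

0.52: leading zeros are not significant.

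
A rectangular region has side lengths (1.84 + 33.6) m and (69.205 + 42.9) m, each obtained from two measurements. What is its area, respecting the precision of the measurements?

3.97 × 10³ m²

1.84 + 33.6 = 35.44, limited to 1 d.p. → 3 s.f.; 69.205 + 42.9 = 112.105, limited to 1 d.p. → 4 s.f.
Carrying full precision, 35.44 × 112.105 = 3973.0012; keep min(3, 4) = 3 s.f.
Rounded to 3 significant figures: 3.97 × 10³ m².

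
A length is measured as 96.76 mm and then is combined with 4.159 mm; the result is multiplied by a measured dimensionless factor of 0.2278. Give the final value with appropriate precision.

96.76 mm + 4.159 mm = 100.919 mm; the sum is limited to 2 decimal places (5 s.f.).
Carrying full precision, 100.919 × 0.2278 = 22.9893482 mm; 0.2278 has 4 s.f., so the result keeps min(5, 4) = 4 s.f.
Rounded to 4 significant figures: 22.99 mm.

22.99 mm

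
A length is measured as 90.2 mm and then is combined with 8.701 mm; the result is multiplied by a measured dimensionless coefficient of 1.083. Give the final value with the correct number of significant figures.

107 mm

90.2 mm + 8.701 mm = 98.901 mm; the sum is limited to 1 decimal place (3 s.f.).
Carrying full precision, 98.901 × 1.083 = 107.109783 mm; 1.083 has 4 s.f., so the result keeps min(3, 4) = 3 s.f.
Rounded to 3 significant figures: 107 mm.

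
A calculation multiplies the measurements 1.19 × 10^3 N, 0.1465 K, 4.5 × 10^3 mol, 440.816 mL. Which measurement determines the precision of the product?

1.19 × 10^3 N → 3 s.f.; 0.1465 K → 4 s.f.; 4.5 × 10^3 mol → 2 s.f.; 440.816 mL → 6 s.f.
The fewest is 2 significant figures, from 4.5 × 10^3 mol.

4.5 × 10^3 mol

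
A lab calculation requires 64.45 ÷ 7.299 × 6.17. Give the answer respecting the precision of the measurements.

54.5

64.45 ÷ 7.299 × 6.17 = 54.4809562954…
Multiplication/division keeps the fewest significant figures: 64.45 → 4 s.f., 7.299 → 4 s.f., 6.17 → 3 s.f.; limit is 3.
Rounded to 3 significant figures: 54.5.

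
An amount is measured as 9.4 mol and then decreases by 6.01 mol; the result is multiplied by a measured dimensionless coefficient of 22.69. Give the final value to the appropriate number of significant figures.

9.4 mol − 6.01 mol = 3.39 mol; the difference is limited to 1 decimal place (2 s.f.).
Carrying full precision, 3.39 × 22.69 = 76.9191 mol; 22.69 has 4 s.f., so the result keeps min(2, 4) = 2 s.f.
Rounded to 2 significant figures: 77 mol.

77 mol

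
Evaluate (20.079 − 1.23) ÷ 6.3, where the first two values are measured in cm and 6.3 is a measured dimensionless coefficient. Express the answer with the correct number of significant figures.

3.0 cm

20.079 cm − 1.23 cm = 18.849 cm; the difference is limited to 2 decimal places (4 s.f.).
Carrying full precision, 18.849 ÷ 6.3 = 2.9919047619… cm; 6.3 has 2 s.f., so the result keeps min(4, 2) = 2 s.f.
Rounded to 2 significant figures: 3.0 cm.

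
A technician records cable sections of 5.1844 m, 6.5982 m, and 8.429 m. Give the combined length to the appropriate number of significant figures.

5.1844 m + 6.5982 m + 8.429 m = 20.2116 m.
Addition/subtraction keeps the fewest decimal places: 5.1844 → 4 decimal places, 6.5982 → 4 decimal places, 8.429 → 3 decimal places; limit is 3.
Rounded to 3 decimal places: 20.212 m.

20.212 m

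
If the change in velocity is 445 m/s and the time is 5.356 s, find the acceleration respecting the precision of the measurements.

83.1 m/s²

acceleration = 445 m/s ÷ 5.356 s = 83.0843913368… m/s².
445 has 3 significant figures; 5.356 has 4.
Division/multiplication keeps the fewest: 3 significant figures.
Rounded: 83.1 m/s².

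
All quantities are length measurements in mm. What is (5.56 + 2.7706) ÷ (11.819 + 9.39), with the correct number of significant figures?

0.393

5.56 + 2.7706 = 8.3306, limited to 2 d.p. → 3 s.f.; 11.819 + 9.39 = 21.209, limited to 2 d.p. → 4 s.f.
Carrying full precision, 8.3306 ÷ 21.209 = 0.392786081381…; keep min(3, 4) = 3 s.f.
Rounded to 3 significant figures: 0.393.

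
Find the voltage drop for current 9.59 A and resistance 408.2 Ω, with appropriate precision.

voltage drop = 9.59 A × 408.2 Ω = 3914.638 V.
9.59 has 3 significant figures; 408.2 has 4.
Division/multiplication keeps the fewest: 3 significant figures.
Rounded: 3.91 × 10³ V.

3.91 × 10³ V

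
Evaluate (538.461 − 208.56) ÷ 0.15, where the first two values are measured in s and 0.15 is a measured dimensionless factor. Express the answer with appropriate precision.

538.461 s − 208.56 s = 329.901 s; the difference is limited to 2 decimal places (5 s.f.).
Carrying full precision, 329.901 ÷ 0.15 = 2199.34 s; 0.15 has 2 s.f., so the result keeps min(5, 2) = 2 s.f.
Rounded to 2 significant figures: 2.2 × 10³ s.

2.2 × 10³ s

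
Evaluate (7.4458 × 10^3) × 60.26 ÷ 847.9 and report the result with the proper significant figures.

(7.4458 × 10^3) × 60.26 ÷ 847.9 = 529.170784291…
Multiplication/division keeps the fewest significant figures: 7.4458 × 10^3 → 5 s.f., 60.26 → 4 s.f., 847.9 → 4 s.f.; limit is 4.
Rounded to 4 significant figures: 529.2.

529.2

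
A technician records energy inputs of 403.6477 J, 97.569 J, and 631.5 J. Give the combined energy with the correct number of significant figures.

1132.7 J

403.6477 J + 97.569 J + 631.5 J = 1132.7167 J.
Addition/subtraction keeps the fewest decimal places: 403.6477 → 4 decimal places, 97.569 → 3 decimal places, 631.5 → 1 decimal place; limit is 1.
Rounded to 1 decimal place: 1132.7 J.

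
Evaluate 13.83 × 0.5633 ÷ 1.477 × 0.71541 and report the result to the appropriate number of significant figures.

3.773

13.83 × 0.5633 ÷ 1.477 × 0.71541 = 3.77343125592…
Multiplication/division keeps the fewest significant figures: 13.83 → 4 s.f., 0.5633 → 4 s.f., 1.477 → 4 s.f., 0.71541 → 5 s.f.; limit is 4.
Rounded to 4 significant figures: 3.773.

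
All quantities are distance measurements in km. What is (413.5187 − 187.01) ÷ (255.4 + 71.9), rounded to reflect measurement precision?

413.5187 − 187.01 = 226.5087, limited to 2 d.p. → 5 s.f.; 255.4 + 71.9 = 327.3, limited to 1 d.p. → 4 s.f.
Carrying full precision, 226.5087 ÷ 327.3 = 0.692052245646…; keep min(5, 4) = 4 s.f.
Rounded to 4 significant figures: 6.921 × 10^-1.

6.921 × 10^-1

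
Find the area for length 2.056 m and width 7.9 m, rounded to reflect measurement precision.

area = 2.056 m × 7.9 m = 16.2424 m².
2.056 has 4 significant figures; 7.9 has 2.
Division/multiplication keeps the fewest: 2 significant figures.
Rounded: 16 m².

16 m²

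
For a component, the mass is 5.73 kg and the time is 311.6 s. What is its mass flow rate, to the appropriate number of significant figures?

mass flow rate = 5.73 kg ÷ 311.6 s = 0.0183889602054… kg/s.
5.73 has 3 significant figures; 311.6 has 4.
Division/multiplication keeps the fewest: 3 significant figures.
Rounded: 0.0184 kg/s.

0.0184 kg/s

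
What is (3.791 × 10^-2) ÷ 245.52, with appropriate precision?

(3.791 × 10^-2) ÷ 245.52 = 0.000154406972955…
Multiplication/division keeps the fewest significant figures: 3.791 × 10^-2 → 4 s.f., 245.52 → 5 s.f.; limit is 4.
Rounded to 4 significant figures: 1.544 × 10^-4.

1.544 × 10^-4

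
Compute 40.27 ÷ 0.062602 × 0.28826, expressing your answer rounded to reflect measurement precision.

40.27 ÷ 0.062602 × 0.28826 = 185.429062969…
Multiplication/division keeps the fewest significant figures: 40.27 → 4 s.f., 0.062602 → 5 s.f., 0.28826 → 5 s.f.; limit is 4.
Rounded to 4 significant figures: 185.4.

185.4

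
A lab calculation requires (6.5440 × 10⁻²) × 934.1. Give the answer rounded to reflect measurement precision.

61.13

(6.5440 × 10⁻²) × 934.1 = 61.127504
Multiplication/division keeps the fewest significant figures: 6.5440 × 10⁻² → 5 s.f., 934.1 → 4 s.f.; limit is 4.
Rounded to 4 significant figures: 61.13.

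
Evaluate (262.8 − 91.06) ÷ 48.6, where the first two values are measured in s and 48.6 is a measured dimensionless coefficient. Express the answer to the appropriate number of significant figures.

3.53 s

262.8 s − 91.06 s = 171.74 s; the difference is limited to 1 decimal place (4 s.f.).
Carrying full precision, 171.74 ÷ 48.6 = 3.53374485597… s; 48.6 has 3 s.f., so the result keeps min(4, 3) = 3 s.f.
Rounded to 3 significant figures: 3.53 s.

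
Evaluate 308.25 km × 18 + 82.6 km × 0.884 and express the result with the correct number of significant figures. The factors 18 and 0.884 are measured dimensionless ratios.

5.6 × 10³ km

308.25 × 18 = 5548.5 → 5.5 × 10³ km (2 s.f., last digit at the 10^2 place).
82.6 × 0.884 = 73.0184 → 73.0 km (3 s.f., last digit at the 10^-1 place).
Sum: 5621.5184 km; keep the coarser place, 10^2.
Result: 5.6 × 10³ km.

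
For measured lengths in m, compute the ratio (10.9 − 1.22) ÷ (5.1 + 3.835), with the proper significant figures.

1.1

10.9 − 1.22 = 9.68, limited to 1 d.p. → 2 s.f.; 5.1 + 3.835 = 8.935, limited to 1 d.p. → 2 s.f.
Carrying full precision, 9.68 ÷ 8.935 = 1.08337996642…; keep min(2, 2) = 2 s.f.
Rounded to 2 significant figures: 1.1.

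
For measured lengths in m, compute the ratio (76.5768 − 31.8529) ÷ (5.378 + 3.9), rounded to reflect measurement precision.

76.5768 − 31.8529 = 44.7239, limited to 4 d.p. → 6 s.f.; 5.378 + 3.9 = 9.278, limited to 1 d.p. → 2 s.f.
Carrying full precision, 44.7239 ÷ 9.278 = 4.82042466049…; keep min(6, 2) = 2 s.f.
Rounded to 2 significant figures: 4.8.

4.8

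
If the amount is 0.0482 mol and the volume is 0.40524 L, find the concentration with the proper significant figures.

0.119 mol/L

concentration = 0.0482 mol ÷ 0.40524 L = 0.118941861613… mol/L.
0.0482 has 3 significant figures; 0.40524 has 5.
Division/multiplication keeps the fewest: 3 significant figures.
Rounded: 0.119 mol/L.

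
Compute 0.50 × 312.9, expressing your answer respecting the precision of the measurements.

1.6 × 10²

0.50 × 312.9 = 156.45
Multiplication/division keeps the fewest significant figures: 0.50 → 2 s.f., 312.9 → 4 s.f.; limit is 2.
Rounded to 2 significant figures: 1.6 × 10².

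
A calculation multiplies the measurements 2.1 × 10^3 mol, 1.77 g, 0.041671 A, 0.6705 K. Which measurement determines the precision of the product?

2.1 × 10^3 mol → 2 s.f.; 1.77 g → 3 s.f.; 0.041671 A → 5 s.f.; 0.6705 K → 4 s.f.
The fewest is 2 significant figures, from 2.1 × 10^3 mol.

2.1 × 10^3 mol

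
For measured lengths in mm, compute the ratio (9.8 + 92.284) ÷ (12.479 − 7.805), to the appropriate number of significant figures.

21.84

9.8 + 92.284 = 102.084, limited to 1 d.p. → 4 s.f.; 12.479 − 7.805 = 4.674, limited to 3 d.p. → 4 s.f.
Carrying full precision, 102.084 ÷ 4.674 = 21.8408215661…; keep min(4, 4) = 4 s.f.
Rounded to 4 significant figures: 21.84.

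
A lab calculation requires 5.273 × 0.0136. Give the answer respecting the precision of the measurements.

0.0717

5.273 × 0.0136 = 0.0717128
Multiplication/division keeps the fewest significant figures: 5.273 → 4 s.f., 0.0136 → 3 s.f.; limit is 3.
Rounded to 3 significant figures: 0.0717.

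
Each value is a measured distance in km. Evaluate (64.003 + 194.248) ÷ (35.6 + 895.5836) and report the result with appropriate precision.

0.2773

64.003 + 194.248 = 258.251, limited to 3 d.p. → 6 s.f.; 35.6 + 895.5836 = 931.1836, limited to 1 d.p. → 4 s.f.
Carrying full precision, 258.251 ÷ 931.1836 = 0.277336284703…; keep min(6, 4) = 4 s.f.
Rounded to 4 significant figures: 0.2773.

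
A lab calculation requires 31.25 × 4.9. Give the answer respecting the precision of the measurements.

31.25 × 4.9 = 153.125
Multiplication/division keeps the fewest significant figures: 31.25 → 4 s.f., 4.9 → 2 s.f.; limit is 2.
Rounded to 2 significant figures: 1.5 × 10².

1.5 × 10²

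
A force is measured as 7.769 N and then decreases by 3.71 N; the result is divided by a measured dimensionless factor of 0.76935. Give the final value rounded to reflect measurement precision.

7.769 N − 3.71 N = 4.059 N; the difference is limited to 2 decimal places (3 s.f.).
Carrying full precision, 4.059 ÷ 0.76935 = 5.27588223825… N; 0.76935 has 5 s.f., so the result keeps min(3, 5) = 3 s.f.
Rounded to 3 significant figures: 5.28 N.

5.28 N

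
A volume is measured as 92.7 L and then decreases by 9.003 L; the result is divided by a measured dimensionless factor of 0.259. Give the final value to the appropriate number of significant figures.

323 L

92.7 L − 9.003 L = 83.697 L; the difference is limited to 1 decimal place (3 s.f.).
Carrying full precision, 83.697 ÷ 0.259 = 323.154440154… L; 0.259 has 3 s.f., so the result keeps min(3, 3) = 3 s.f.
Rounded to 3 significant figures: 323 L.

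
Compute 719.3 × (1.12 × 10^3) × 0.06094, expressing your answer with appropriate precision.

719.3 × (1.12 × 10^3) × 0.06094 = 49094.23904
Multiplication/division keeps the fewest significant figures: 719.3 → 4 s.f., 1.12 × 10^3 → 3 s.f., 0.06094 → 4 s.f.; limit is 3.
Rounded to 3 significant figures: 4.91 × 10^4.

4.91 × 10^4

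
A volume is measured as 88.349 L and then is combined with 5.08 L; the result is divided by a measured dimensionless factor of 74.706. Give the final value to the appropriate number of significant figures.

88.349 L + 5.08 L = 93.429 L; the sum is limited to 2 decimal places (4 s.f.).
Carrying full precision, 93.429 ÷ 74.706 = 1.25062243996… L; 74.706 has 5 s.f., so the result keeps min(4, 5) = 4 s.f.
Rounded to 4 significant figures: 1.251 L.

1.251 L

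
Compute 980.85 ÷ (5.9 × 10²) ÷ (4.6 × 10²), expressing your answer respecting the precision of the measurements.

980.85 ÷ (5.9 × 10²) ÷ (4.6 × 10²) = 0.00361403831982…
Multiplication/division keeps the fewest significant figures: 980.85 → 5 s.f., 5.9 × 10² → 2 s.f., 4.6 × 10² → 2 s.f.; limit is 2.
Rounded to 2 significant figures: 0.0036.

0.0036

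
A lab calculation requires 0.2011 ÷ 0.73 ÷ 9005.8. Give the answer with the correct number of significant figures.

0.2011 ÷ 0.73 ÷ 9005.8 = 0.0000305891150209…
Multiplication/division keeps the fewest significant figures: 0.2011 → 4 s.f., 0.73 → 2 s.f., 9005.8 → 5 s.f.; limit is 2.
Rounded to 2 significant figures: 3.1 × 10^-5.

3.1 × 10^-5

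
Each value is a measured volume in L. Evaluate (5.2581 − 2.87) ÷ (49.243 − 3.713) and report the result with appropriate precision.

0.0525

5.2581 − 2.87 = 2.3881, limited to 2 d.p. → 3 s.f.; 49.243 − 3.713 = 45.530, limited to 3 d.p. → 5 s.f.
Carrying full precision, 2.3881 ÷ 45.530 = 0.0524511311223…; keep min(3, 5) = 3 s.f.
Rounded to 3 significant figures: 0.0525.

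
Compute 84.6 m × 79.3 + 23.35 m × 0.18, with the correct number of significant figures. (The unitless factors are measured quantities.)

6.71 × 10³ m

84.6 × 79.3 = 6708.78 → 6.71 × 10³ m (3 s.f., last digit at the 10^1 place).
23.35 × 0.18 = 4.203 → 4.2 m (2 s.f., last digit at the 10^-1 place).
Sum: 6712.983 m; keep the coarser place, 10^1.
Result: 6.71 × 10³ m.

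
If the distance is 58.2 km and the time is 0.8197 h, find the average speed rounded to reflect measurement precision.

71.0 km/h

average speed = 58.2 km ÷ 0.8197 h = 71.0015859461… km/h.
58.2 has 3 significant figures; 0.8197 has 4.
Division/multiplication keeps the fewest: 3 significant figures.
Rounded: 71.0 km/h.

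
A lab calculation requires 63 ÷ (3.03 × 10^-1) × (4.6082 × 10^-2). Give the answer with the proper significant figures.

63 ÷ (3.03 × 10^-1) × (4.6082 × 10^-2) = 9.58140594059…
Multiplication/division keeps the fewest significant figures: 63 → 2 s.f., 3.03 × 10^-1 → 3 s.f., 4.6082 × 10^-2 → 5 s.f.; limit is 2.
Rounded to 2 significant figures: 9.6.

9.6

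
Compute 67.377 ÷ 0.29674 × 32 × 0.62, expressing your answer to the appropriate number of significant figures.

67.377 ÷ 0.29674 × 32 × 0.62 = 4504.81795511…
Multiplication/division keeps the fewest significant figures: 67.377 → 5 s.f., 0.29674 → 5 s.f., 32 → 2 s.f., 0.62 → 2 s.f.; limit is 2.
Rounded to 2 significant figures: 4.5 × 10^3.

4.5 × 10^3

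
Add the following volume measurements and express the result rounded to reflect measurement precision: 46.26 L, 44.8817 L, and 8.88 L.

46.26 L + 44.8817 L + 8.88 L = 100.0217 L.
Addition/subtraction keeps the fewest decimal places: 46.26 → 2 decimal places, 44.8817 → 4 decimal places, 8.88 → 2 decimal places; limit is 2.
Rounded to 2 decimal places: 100.02 L.

100.02 L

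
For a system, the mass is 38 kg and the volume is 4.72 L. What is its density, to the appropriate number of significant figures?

density = 38 kg ÷ 4.72 L = 8.05084745763… kg/L.
38 has 2 significant figures; 4.72 has 3.
Division/multiplication keeps the fewest: 2 significant figures.
Rounded: 8.1 kg/L.

8.1 kg/L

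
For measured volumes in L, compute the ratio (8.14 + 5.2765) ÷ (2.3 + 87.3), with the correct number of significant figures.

8.14 + 5.2765 = 13.4165, limited to 2 d.p. → 4 s.f.; 2.3 + 87.3 = 89.6, limited to 1 d.p. → 3 s.f.
Carrying full precision, 13.4165 ÷ 89.6 = 0.149737723214…; keep min(4, 3) = 3 s.f.
Rounded to 3 significant figures: 0.150.

0.150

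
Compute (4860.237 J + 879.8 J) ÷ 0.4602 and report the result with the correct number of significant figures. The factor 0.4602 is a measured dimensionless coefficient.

4860.237 J + 879.8 J = 5740.037 J; the sum is limited to 1 decimal place (5 s.f.).
Carrying full precision, 5740.037 ÷ 0.4602 = 12472.9182964… J; 0.4602 has 4 s.f., so the result keeps min(5, 4) = 4 s.f.
Rounded to 4 significant figures: 1.247 × 10^4 J.

1.247 × 10^4 J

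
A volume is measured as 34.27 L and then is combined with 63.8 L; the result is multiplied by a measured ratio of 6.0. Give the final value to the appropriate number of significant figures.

5.9 × 10² L

34.27 L + 63.8 L = 98.07 L; the sum is limited to 1 decimal place (3 s.f.).
Carrying full precision, 98.07 × 6.0 = 588.42 L; 6.0 has 2 s.f., so the result keeps min(3, 2) = 2 s.f.
Rounded to 2 significant figures: 5.9 × 10² L.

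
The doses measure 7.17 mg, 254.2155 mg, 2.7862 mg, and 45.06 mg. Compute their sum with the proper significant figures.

7.17 mg + 254.2155 mg + 2.7862 mg + 45.06 mg = 309.2317 mg.
Addition/subtraction keeps the fewest decimal places: 7.17 → 2 decimal places, 254.2155 → 4 decimal places, 2.7862 → 4 decimal places, 45.06 → 2 decimal places; limit is 2.
Rounded to 2 decimal places: 309.23 mg.

309.23 mg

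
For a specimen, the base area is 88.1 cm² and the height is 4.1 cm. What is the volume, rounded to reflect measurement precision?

3.6 × 10² cm³

volume = 88.1 cm² × 4.1 cm = 361.21 cm³.
88.1 has 3 significant figures; 4.1 has 2.
Division/multiplication keeps the fewest: 2 significant figures.
Rounded: 3.6 × 10² cm³.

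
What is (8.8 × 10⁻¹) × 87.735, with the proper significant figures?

(8.8 × 10⁻¹) × 87.735 = 77.2068
Multiplication/division keeps the fewest significant figures: 8.8 × 10⁻¹ → 2 s.f., 87.735 → 5 s.f.; limit is 2.
Rounded to 2 significant figures: 77.

77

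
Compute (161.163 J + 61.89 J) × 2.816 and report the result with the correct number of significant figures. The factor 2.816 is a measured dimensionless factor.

6.281 × 10² J

161.163 J + 61.89 J = 223.053 J; the sum is limited to 2 decimal places (5 s.f.).
Carrying full precision, 223.053 × 2.816 = 628.117248 J; 2.816 has 4 s.f., so the result keeps min(5, 4) = 4 s.f.
Rounded to 4 significant figures: 6.281 × 10² J.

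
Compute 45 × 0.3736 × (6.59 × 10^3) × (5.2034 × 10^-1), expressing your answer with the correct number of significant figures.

45 × 0.3736 × (6.59 × 10^3) × (5.2034 × 10^-1) = 57649.0305672
Multiplication/division keeps the fewest significant figures: 45 → 2 s.f., 0.3736 → 4 s.f., 6.59 × 10^3 → 3 s.f., 5.2034 × 10^-1 → 5 s.f.; limit is 2.
Rounded to 2 significant figures: 5.8 × 10^4.

5.8 × 10^4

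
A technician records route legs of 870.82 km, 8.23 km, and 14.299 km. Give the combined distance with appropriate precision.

893.35 km

870.82 km + 8.23 km + 14.299 km = 893.349 km.
Addition/subtraction keeps the fewest decimal places: 870.82 → 2 decimal places, 8.23 → 2 decimal places, 14.299 → 3 decimal places; limit is 2.
Rounded to 2 decimal places: 893.35 km.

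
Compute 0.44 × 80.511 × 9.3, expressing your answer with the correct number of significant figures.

0.44 × 80.511 × 9.3 = 329.451012
Multiplication/division keeps the fewest significant figures: 0.44 → 2 s.f., 80.511 → 5 s.f., 9.3 → 2 s.f.; limit is 2.
Rounded to 2 significant figures: 3.3 × 10^2.

3.3 × 10^2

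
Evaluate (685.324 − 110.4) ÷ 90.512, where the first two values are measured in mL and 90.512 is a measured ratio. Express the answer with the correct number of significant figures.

685.324 mL − 110.4 mL = 574.924 mL; the difference is limited to 1 decimal place (4 s.f.).
Carrying full precision, 574.924 ÷ 90.512 = 6.35190913912… mL; 90.512 has 5 s.f., so the result keeps min(4, 5) = 4 s.f.
Rounded to 4 significant figures: 6.352 mL.

6.352 mL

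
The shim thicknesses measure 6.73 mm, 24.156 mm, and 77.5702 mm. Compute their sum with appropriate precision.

6.73 mm + 24.156 mm + 77.5702 mm = 108.4562 mm.
Addition/subtraction keeps the fewest decimal places: 6.73 → 2 decimal places, 24.156 → 3 decimal places, 77.5702 → 4 decimal places; limit is 2.
Rounded to 2 decimal places: 108.46 mm.

108.46 mm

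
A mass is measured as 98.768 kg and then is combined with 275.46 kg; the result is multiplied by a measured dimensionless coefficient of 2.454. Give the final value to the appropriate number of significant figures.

98.768 kg + 275.46 kg = 374.228 kg; the sum is limited to 2 decimal places (5 s.f.).
Carrying full precision, 374.228 × 2.454 = 918.355512 kg; 2.454 has 4 s.f., so the result keeps min(5, 4) = 4 s.f.
Rounded to 4 significant figures: 918.4 kg.

918.4 kg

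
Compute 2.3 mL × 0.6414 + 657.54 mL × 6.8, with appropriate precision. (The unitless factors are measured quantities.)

2.3 × 0.6414 = 1.47522 → 1.5 mL (2 s.f., last digit at the 10^-1 place).
657.54 × 6.8 = 4471.272 → 4.5 × 10^3 mL (2 s.f., last digit at the 10^2 place).
Sum: 4472.74722 mL; keep the coarser place, 10^2.
Result: 4.5 × 10^3 mL.

4.5 × 10^3 mL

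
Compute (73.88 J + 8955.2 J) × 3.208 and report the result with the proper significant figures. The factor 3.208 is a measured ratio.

73.88 J + 8955.2 J = 9029.08 J; the sum is limited to 1 decimal place (5 s.f.).
Carrying full precision, 9029.08 × 3.208 = 28965.28864 J; 3.208 has 4 s.f., so the result keeps min(5, 4) = 4 s.f.
Rounded to 4 significant figures: 2.897 × 10^4 J.

2.897 × 10^4 J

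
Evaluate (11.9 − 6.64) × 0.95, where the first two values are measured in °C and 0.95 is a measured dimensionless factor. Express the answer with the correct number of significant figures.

5.0 °C

11.9 °C − 6.64 °C = 5.26 °C; the difference is limited to 1 decimal place (2 s.f.).
Carrying full precision, 5.26 × 0.95 = 4.997 °C; 0.95 has 2 s.f., so the result keeps min(2, 2) = 2 s.f.
Rounded to 2 significant figures: 5.0 °C.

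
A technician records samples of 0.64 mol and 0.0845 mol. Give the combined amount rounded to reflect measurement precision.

0.72 mol

0.64 mol + 0.0845 mol = 0.7245 mol.
Addition/subtraction keeps the fewest decimal places: 0.64 → 2 decimal places, 0.0845 → 4 decimal places; limit is 2.
Rounded to 2 decimal places: 0.72 mol.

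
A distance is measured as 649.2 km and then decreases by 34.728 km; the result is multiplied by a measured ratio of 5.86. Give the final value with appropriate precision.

3.60 × 10^3 km

649.2 km − 34.728 km = 614.472 km; the difference is limited to 1 decimal place (4 s.f.).
Carrying full precision, 614.472 × 5.86 = 3600.80592 km; 5.86 has 3 s.f., so the result keeps min(4, 3) = 3 s.f.
Rounded to 3 significant figures: 3.60 × 10^3 km.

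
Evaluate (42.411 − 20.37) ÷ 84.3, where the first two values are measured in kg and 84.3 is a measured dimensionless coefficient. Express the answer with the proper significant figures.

42.411 kg − 20.37 kg = 22.041 kg; the difference is limited to 2 decimal places (4 s.f.).
Carrying full precision, 22.041 ÷ 84.3 = 0.261459074733… kg; 84.3 has 3 s.f., so the result keeps min(4, 3) = 3 s.f.
Rounded to 3 significant figures: 0.261 kg.

0.261 kg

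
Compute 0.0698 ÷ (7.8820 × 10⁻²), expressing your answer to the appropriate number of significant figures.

0.886

0.0698 ÷ (7.8820 × 10⁻²) = 0.885562040091…
Multiplication/division keeps the fewest significant figures: 0.0698 → 3 s.f., 7.8820 × 10⁻² → 5 s.f.; limit is 3.
Rounded to 3 significant figures: 0.886.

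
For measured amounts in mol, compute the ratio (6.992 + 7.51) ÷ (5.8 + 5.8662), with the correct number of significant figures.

6.992 + 7.51 = 14.502, limited to 2 d.p. → 4 s.f.; 5.8 + 5.8662 = 11.6662, limited to 1 d.p. → 3 s.f.
Carrying full precision, 14.502 ÷ 11.6662 = 1.24307829456…; keep min(4, 3) = 3 s.f.
Rounded to 3 significant figures: 1.24.

1.24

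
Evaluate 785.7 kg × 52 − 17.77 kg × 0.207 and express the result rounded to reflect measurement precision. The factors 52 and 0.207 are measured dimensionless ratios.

4.1 × 10^4 kg

785.7 × 52 = 40856.4 → 4.1 × 10^4 kg (2 s.f., last digit at the 10^3 place).
17.77 × 0.207 = 3.67839 → 3.68 kg (3 s.f., last digit at the 10^-2 place).
Difference: 40852.72161 kg; keep the coarser place, 10^3.
Result: 4.1 × 10^4 kg.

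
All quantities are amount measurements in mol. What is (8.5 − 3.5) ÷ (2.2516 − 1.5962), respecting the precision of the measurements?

7.6

8.5 − 3.5 = 5.0, limited to 1 d.p. → 2 s.f.; 2.2516 − 1.5962 = 0.6554, limited to 4 d.p. → 4 s.f.
Carrying full precision, 5.0 ÷ 0.6554 = 7.62892889838…; keep min(2, 4) = 2 s.f.
Rounded to 2 significant figures: 7.6.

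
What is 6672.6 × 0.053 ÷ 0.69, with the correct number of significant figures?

5.1 × 10^2

6672.6 × 0.053 ÷ 0.69 = 512.533043478…
Multiplication/division keeps the fewest significant figures: 6672.6 → 5 s.f., 0.053 → 2 s.f., 0.69 → 2 s.f.; limit is 2.
Rounded to 2 significant figures: 5.1 × 10^2.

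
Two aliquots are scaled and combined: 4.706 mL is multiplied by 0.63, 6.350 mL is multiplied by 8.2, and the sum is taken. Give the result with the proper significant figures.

4.706 × 0.63 = 2.96478 → 3.0 mL (2 s.f., last digit at the 10^-1 place).
6.350 × 8.2 = 52.07 → 52 mL (2 s.f., last digit at the 10^0 place).
Sum: 55.03478 mL; keep the coarser place, 10^0.
Result: 55 mL.

55 mL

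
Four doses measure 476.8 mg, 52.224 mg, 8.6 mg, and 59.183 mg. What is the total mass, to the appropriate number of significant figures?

476.8 mg + 52.224 mg + 8.6 mg + 59.183 mg = 596.807 mg.
Addition/subtraction keeps the fewest decimal places: 476.8 → 1 decimal place, 52.224 → 3 decimal places, 8.6 → 1 decimal place, 59.183 → 3 decimal places; limit is 1.
Rounded to 1 decimal place: 596.8 mg.

596.8 mg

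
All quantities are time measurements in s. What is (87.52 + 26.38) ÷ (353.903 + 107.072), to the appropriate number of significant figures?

87.52 + 26.38 = 113.90, limited to 2 d.p. → 5 s.f.; 353.903 + 107.072 = 460.975, limited to 3 d.p. → 6 s.f.
Carrying full precision, 113.90 ÷ 460.975 = 0.247084982917…; keep min(5, 6) = 5 s.f.
Rounded to 5 significant figures: 0.24708.

0.24708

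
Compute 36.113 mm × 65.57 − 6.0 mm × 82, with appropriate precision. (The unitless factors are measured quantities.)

1.88 × 10³ mm

36.113 × 65.57 = 2367.92941 → 2368 mm (4 s.f., last digit at the 10^0 place).
6.0 × 82 = 492 → 4.9 × 10² mm (2 s.f., last digit at the 10^1 place).
Difference: 1875.92941 mm; keep the coarser place, 10^1.
Result: 1.88 × 10³ mm.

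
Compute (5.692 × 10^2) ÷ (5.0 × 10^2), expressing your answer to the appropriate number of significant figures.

(5.692 × 10^2) ÷ (5.0 × 10^2) = 1.1384
Multiplication/division keeps the fewest significant figures: 5.692 × 10^2 → 4 s.f., 5.0 × 10^2 → 2 s.f.; limit is 2.
Rounded to 2 significant figures: 1.1.

1.1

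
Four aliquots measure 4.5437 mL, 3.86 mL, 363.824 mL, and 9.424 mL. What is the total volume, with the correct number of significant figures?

4.5437 mL + 3.86 mL + 363.824 mL + 9.424 mL = 381.6517 mL.
Addition/subtraction keeps the fewest decimal places: 4.5437 → 4 decimal places, 3.86 → 2 decimal places, 363.824 → 3 decimal places, 9.424 → 3 decimal places; limit is 2.
Rounded to 2 decimal places: 381.65 mL.

381.65 mL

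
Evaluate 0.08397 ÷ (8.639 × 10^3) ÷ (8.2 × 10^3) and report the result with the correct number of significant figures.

1.2 × 10^-9

0.08397 ÷ (8.639 × 10^3) ÷ (8.2 × 10^3) = 1.18535060799 × 10^-9…
Multiplication/division keeps the fewest significant figures: 0.08397 → 4 s.f., 8.639 × 10^3 → 4 s.f., 8.2 × 10^3 → 2 s.f.; limit is 2.
Rounded to 2 significant figures: 1.2 × 10^-9.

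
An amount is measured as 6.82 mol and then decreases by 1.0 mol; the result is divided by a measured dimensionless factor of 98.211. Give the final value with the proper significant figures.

6.82 mol − 1.0 mol = 5.82 mol; the difference is limited to 1 decimal place (2 s.f.).
Carrying full precision, 5.82 ÷ 98.211 = 0.05926016434… mol; 98.211 has 5 s.f., so the result keeps min(2, 5) = 2 s.f.
Rounded to 2 significant figures: 0.059 mol.

0.059 mol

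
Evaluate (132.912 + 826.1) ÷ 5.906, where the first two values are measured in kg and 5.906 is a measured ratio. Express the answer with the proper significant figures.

162.4 kg

132.912 kg + 826.1 kg = 959.012 kg; the sum is limited to 1 decimal place (4 s.f.).
Carrying full precision, 959.012 ÷ 5.906 = 162.379275313… kg; 5.906 has 4 s.f., so the result keeps min(4, 4) = 4 s.f.
Rounded to 4 significant figures: 162.4 kg.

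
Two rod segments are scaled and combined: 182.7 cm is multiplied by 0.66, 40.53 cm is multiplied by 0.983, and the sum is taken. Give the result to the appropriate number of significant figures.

1.6 × 10² cm

182.7 × 0.66 = 120.582 → 1.2 × 10² cm (2 s.f., last digit at the 10^1 place).
40.53 × 0.983 = 39.84099 → 39.8 cm (3 s.f., last digit at the 10^-1 place).
Sum: 160.42299 cm; keep the coarser place, 10^1.
Result: 1.6 × 10² cm.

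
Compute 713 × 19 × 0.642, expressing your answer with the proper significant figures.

8.7 × 10³

713 × 19 × 0.642 = 8697.174
Multiplication/division keeps the fewest significant figures: 713 → 3 s.f., 19 → 2 s.f., 0.642 → 3 s.f.; limit is 2.
Rounded to 2 significant figures: 8.7 × 10³.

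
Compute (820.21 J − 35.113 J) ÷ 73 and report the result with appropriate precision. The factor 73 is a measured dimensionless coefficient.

820.21 J − 35.113 J = 785.097 J; the difference is limited to 2 decimal places (5 s.f.).
Carrying full precision, 785.097 ÷ 73 = 10.7547534247… J; 73 has 2 s.f., so the result keeps min(5, 2) = 2 s.f.
Rounded to 2 significant figures: 11 J.

11 J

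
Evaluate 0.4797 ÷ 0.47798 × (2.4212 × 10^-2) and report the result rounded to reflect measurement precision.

0.4797 ÷ 0.47798 × (2.4212 × 10^-2) = 0.0242991263233…
Multiplication/division keeps the fewest significant figures: 0.4797 → 4 s.f., 0.47798 → 5 s.f., 2.4212 × 10^-2 → 5 s.f.; limit is 4.
Rounded to 4 significant figures: 2.430 × 10^-2.

2.430 × 10^-2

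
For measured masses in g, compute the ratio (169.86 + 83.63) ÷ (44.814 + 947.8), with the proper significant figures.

169.86 + 83.63 = 253.49, limited to 2 d.p. → 5 s.f.; 44.814 + 947.8 = 992.614, limited to 1 d.p. → 4 s.f.
Carrying full precision, 253.49 ÷ 992.614 = 0.255376208677…; keep min(5, 4) = 4 s.f.
Rounded to 4 significant figures: 0.2554.

0.2554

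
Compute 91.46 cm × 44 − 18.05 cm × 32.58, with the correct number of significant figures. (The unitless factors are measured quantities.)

3.4 × 10³ cm

91.46 × 44 = 4024.24 → 4.0 × 10³ cm (2 s.f., last digit at the 10^2 place).
18.05 × 32.58 = 588.069 → 5.881 × 10² cm (4 s.f., last digit at the 10^-1 place).
Difference: 3436.171 cm; keep the coarser place, 10^2.
Result: 3.4 × 10³ cm.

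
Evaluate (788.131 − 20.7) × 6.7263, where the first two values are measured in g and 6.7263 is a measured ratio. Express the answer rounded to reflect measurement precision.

788.131 g − 20.7 g = 767.431 g; the difference is limited to 1 decimal place (4 s.f.).
Carrying full precision, 767.431 × 6.7263 = 5161.9711353 g; 6.7263 has 5 s.f., so the result keeps min(4, 5) = 4 s.f.
Rounded to 4 significant figures: 5162 g.

5162 g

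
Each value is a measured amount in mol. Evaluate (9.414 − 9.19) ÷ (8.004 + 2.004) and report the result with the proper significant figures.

9.414 − 9.19 = 0.224, limited to 2 d.p. → 2 s.f.; 8.004 + 2.004 = 10.008, limited to 3 d.p. → 5 s.f.
Carrying full precision, 0.224 ÷ 10.008 = 0.0223820943245…; keep min(2, 5) = 2 s.f.
Rounded to 2 significant figures: 0.022.

0.022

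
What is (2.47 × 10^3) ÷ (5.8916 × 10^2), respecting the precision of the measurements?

(2.47 × 10^3) ÷ (5.8916 × 10^2) = 4.19240953222…
Multiplication/division keeps the fewest significant figures: 2.47 × 10^3 → 3 s.f., 5.8916 × 10^2 → 5 s.f.; limit is 3.
Rounded to 3 significant figures: 4.19.

4.19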